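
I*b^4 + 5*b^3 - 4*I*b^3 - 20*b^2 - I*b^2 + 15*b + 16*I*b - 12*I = (b - 3)*(b - 4*I)*(b - I)*(I*b - I)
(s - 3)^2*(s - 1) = s^3 - 7*s^2 + 15*s - 9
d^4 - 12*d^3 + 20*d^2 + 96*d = d*(d - 8)*(d - 6)*(d + 2)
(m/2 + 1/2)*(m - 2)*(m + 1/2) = m^3/2 - m^2/4 - 5*m/4 - 1/2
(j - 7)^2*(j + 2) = j^3 - 12*j^2 + 21*j + 98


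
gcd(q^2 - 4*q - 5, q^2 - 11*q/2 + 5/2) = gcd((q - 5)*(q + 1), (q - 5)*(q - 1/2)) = q - 5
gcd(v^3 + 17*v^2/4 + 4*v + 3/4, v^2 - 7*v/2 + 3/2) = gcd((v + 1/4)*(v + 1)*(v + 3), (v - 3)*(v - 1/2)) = 1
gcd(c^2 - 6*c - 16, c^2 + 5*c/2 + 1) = c + 2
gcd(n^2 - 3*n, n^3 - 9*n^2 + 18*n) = n^2 - 3*n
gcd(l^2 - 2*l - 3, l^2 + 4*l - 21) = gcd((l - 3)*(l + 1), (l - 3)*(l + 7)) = l - 3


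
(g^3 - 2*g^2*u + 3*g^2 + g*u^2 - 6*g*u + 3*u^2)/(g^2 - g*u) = g - u + 3 - 3*u/g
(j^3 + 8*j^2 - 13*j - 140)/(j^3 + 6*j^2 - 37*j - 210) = (j - 4)/(j - 6)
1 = 1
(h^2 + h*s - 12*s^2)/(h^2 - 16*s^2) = (-h + 3*s)/(-h + 4*s)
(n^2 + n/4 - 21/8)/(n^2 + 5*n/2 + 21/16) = 2*(2*n - 3)/(4*n + 3)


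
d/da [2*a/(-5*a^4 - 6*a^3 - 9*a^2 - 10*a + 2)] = 2*(15*a^4 + 12*a^3 + 9*a^2 + 2)/(25*a^8 + 60*a^7 + 126*a^6 + 208*a^5 + 181*a^4 + 156*a^3 + 64*a^2 - 40*a + 4)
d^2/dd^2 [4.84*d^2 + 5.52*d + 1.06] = 9.68000000000000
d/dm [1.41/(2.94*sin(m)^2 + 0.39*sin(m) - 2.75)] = -(8.2908*sin(m) + 0.5499)*cos(m)/(2.94*sin(m)^2 + 0.39*sin(m) - 2.75)^2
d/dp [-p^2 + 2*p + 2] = 2 - 2*p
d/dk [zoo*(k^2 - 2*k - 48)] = zoo*(k - 1)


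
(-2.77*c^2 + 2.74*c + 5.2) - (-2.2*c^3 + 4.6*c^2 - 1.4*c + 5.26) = 2.2*c^3 - 7.37*c^2 + 4.14*c - 0.0599999999999996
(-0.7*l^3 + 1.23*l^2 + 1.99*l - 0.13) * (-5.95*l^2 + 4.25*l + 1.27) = 4.165*l^5 - 10.2935*l^4 - 7.502*l^3 + 10.7931*l^2 + 1.9748*l - 0.1651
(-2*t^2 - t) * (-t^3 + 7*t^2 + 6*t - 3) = 2*t^5 - 13*t^4 - 19*t^3 + 3*t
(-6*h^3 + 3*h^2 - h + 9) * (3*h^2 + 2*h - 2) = -18*h^5 - 3*h^4 + 15*h^3 + 19*h^2 + 20*h - 18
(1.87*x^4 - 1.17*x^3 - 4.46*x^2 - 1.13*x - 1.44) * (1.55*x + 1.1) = 2.8985*x^5 + 0.2435*x^4 - 8.2*x^3 - 6.6575*x^2 - 3.475*x - 1.584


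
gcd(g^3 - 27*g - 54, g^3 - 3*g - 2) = 1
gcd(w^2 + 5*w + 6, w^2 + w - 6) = w + 3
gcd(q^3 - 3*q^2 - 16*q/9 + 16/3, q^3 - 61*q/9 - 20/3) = q^2 - 5*q/3 - 4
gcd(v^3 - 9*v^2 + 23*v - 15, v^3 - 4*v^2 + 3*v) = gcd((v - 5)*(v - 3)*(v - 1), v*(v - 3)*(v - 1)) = v^2 - 4*v + 3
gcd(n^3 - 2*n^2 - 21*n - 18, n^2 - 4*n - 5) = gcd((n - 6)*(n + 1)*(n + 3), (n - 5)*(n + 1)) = n + 1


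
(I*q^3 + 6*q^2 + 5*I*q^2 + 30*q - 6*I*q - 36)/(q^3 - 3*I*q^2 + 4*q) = (I*q^3 + q^2*(6 + 5*I) + 6*q*(5 - I) - 36)/(q*(q^2 - 3*I*q + 4))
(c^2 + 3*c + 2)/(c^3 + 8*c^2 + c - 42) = (c^2 + 3*c + 2)/(c^3 + 8*c^2 + c - 42)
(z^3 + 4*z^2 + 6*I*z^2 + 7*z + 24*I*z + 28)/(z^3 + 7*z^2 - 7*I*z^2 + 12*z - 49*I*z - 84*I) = (z^2 + 6*I*z + 7)/(z^2 + z*(3 - 7*I) - 21*I)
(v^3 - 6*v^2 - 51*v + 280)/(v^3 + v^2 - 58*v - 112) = (v - 5)/(v + 2)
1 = 1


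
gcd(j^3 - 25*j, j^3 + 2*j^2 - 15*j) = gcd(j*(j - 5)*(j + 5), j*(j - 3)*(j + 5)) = j^2 + 5*j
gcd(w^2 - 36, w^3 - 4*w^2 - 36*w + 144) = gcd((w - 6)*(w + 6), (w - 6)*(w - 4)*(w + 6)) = w^2 - 36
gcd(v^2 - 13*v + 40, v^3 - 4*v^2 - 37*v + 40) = v - 8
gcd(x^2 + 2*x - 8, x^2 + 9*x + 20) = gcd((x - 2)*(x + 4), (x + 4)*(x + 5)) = x + 4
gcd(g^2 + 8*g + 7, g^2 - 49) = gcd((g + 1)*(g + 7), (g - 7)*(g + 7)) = g + 7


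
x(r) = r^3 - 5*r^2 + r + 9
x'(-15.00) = 826.00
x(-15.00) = -4506.00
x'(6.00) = 49.00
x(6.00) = 51.00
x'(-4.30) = 99.47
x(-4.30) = -167.26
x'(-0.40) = 5.48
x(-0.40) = 7.74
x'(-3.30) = 66.67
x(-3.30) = -84.69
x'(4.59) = 18.30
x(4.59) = 4.95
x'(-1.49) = 22.56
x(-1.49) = -6.90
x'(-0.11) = 2.14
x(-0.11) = 8.83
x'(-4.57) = 109.35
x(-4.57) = -195.44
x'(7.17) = 83.53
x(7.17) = 127.73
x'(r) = 3*r^2 - 10*r + 1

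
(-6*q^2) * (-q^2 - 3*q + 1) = 6*q^4 + 18*q^3 - 6*q^2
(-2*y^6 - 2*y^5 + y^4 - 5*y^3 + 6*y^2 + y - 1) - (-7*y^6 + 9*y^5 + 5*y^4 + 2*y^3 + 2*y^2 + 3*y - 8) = 5*y^6 - 11*y^5 - 4*y^4 - 7*y^3 + 4*y^2 - 2*y + 7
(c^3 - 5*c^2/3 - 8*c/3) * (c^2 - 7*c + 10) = c^5 - 26*c^4/3 + 19*c^3 + 2*c^2 - 80*c/3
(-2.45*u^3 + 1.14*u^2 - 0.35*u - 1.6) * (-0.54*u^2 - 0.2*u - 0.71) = 1.323*u^5 - 0.1256*u^4 + 1.7005*u^3 + 0.1246*u^2 + 0.5685*u + 1.136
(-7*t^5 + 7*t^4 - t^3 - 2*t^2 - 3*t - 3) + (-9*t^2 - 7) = -7*t^5 + 7*t^4 - t^3 - 11*t^2 - 3*t - 10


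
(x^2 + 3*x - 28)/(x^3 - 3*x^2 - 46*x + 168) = 1/(x - 6)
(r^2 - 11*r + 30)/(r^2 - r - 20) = (r - 6)/(r + 4)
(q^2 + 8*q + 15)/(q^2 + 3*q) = (q + 5)/q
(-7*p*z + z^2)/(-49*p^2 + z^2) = z/(7*p + z)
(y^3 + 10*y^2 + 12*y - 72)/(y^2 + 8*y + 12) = (y^2 + 4*y - 12)/(y + 2)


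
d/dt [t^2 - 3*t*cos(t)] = 3*t*sin(t) + 2*t - 3*cos(t)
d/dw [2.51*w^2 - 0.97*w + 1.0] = 5.02*w - 0.97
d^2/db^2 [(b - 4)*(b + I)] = 2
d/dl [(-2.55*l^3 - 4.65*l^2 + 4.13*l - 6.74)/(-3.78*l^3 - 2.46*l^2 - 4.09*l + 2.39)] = (-11.304*l^4 + 52.0818*l^3 - 65.5368*l^2 - 55.3878*l - 17.6959)/(14.2884*l^6 + 18.5976*l^5 + 36.972*l^4 + 2.0544*l^3 + 4.9693*l^2 - 19.5502*l + 5.7121)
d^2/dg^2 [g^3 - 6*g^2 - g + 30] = 6*g - 12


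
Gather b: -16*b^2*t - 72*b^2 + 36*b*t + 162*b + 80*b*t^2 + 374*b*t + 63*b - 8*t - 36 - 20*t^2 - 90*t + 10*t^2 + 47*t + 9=b^2*(-16*t - 72) + b*(80*t^2 + 410*t + 225) - 10*t^2 - 51*t - 27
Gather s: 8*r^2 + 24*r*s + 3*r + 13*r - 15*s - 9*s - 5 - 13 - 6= 8*r^2 + 16*r + s*(24*r - 24) - 24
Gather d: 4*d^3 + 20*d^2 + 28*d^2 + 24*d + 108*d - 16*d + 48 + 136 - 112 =4*d^3 + 48*d^2 + 116*d + 72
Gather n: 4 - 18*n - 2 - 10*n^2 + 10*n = -10*n^2 - 8*n + 2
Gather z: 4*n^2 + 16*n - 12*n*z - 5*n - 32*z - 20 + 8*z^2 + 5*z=4*n^2 + 11*n + 8*z^2 + z*(-12*n - 27) - 20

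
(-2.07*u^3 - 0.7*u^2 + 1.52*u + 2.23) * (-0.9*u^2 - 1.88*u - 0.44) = 1.863*u^5 + 4.5216*u^4 + 0.8588*u^3 - 4.5566*u^2 - 4.8612*u - 0.9812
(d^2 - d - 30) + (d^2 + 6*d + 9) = 2*d^2 + 5*d - 21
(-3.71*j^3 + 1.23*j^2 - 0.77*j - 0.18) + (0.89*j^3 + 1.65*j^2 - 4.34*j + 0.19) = -2.82*j^3 + 2.88*j^2 - 5.11*j + 0.01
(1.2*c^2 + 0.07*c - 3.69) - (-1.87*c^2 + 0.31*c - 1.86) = 3.07*c^2 - 0.24*c - 1.83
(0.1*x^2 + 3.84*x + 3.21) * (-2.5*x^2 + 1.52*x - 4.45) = -0.25*x^4 - 9.448*x^3 - 2.6332*x^2 - 12.2088*x - 14.2845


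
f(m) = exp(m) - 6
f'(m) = exp(m)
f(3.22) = 19.03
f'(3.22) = 25.03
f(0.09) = -4.91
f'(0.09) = 1.09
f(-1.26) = -5.72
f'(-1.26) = 0.28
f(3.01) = 14.29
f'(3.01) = 20.29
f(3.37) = 23.08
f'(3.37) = 29.08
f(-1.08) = -5.66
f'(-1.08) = 0.34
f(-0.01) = -5.01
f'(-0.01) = 0.99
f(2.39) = 4.91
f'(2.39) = 10.91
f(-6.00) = -6.00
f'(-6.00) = 0.00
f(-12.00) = -6.00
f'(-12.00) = 0.00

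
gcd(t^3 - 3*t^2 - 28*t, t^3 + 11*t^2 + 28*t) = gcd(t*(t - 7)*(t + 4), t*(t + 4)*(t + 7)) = t^2 + 4*t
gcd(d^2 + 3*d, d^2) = d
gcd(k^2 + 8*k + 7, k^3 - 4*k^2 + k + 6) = k + 1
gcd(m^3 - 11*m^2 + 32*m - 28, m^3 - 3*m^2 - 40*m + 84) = m^2 - 9*m + 14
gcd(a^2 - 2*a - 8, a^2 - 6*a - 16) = a + 2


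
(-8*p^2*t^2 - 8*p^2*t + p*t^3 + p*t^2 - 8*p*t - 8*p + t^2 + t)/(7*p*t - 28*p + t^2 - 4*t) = (-8*p^2*t^2 - 8*p^2*t + p*t^3 + p*t^2 - 8*p*t - 8*p + t^2 + t)/(7*p*t - 28*p + t^2 - 4*t)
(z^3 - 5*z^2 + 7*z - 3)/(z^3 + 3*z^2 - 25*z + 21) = (z - 1)/(z + 7)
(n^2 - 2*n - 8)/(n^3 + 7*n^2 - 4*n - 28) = (n - 4)/(n^2 + 5*n - 14)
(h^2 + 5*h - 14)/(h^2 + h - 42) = (h - 2)/(h - 6)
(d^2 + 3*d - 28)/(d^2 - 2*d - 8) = (d + 7)/(d + 2)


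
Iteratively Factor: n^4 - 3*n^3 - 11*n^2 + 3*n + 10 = (n - 5)*(n^3 + 2*n^2 - n - 2) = (n - 5)*(n + 2)*(n^2 - 1) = (n - 5)*(n - 1)*(n + 2)*(n + 1)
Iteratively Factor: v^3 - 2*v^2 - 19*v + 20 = (v - 1)*(v^2 - v - 20) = (v - 1)*(v + 4)*(v - 5)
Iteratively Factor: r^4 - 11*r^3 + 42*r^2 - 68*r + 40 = (r - 2)*(r^3 - 9*r^2 + 24*r - 20) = (r - 5)*(r - 2)*(r^2 - 4*r + 4) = (r - 5)*(r - 2)^2*(r - 2)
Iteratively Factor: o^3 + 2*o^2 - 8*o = (o - 2)*(o^2 + 4*o) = (o - 2)*(o + 4)*(o)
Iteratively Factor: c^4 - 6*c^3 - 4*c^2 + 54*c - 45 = (c + 3)*(c^3 - 9*c^2 + 23*c - 15) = (c - 3)*(c + 3)*(c^2 - 6*c + 5) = (c - 3)*(c - 1)*(c + 3)*(c - 5)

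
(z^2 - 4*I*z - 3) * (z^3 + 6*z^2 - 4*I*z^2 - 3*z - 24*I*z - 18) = z^5 + 6*z^4 - 8*I*z^4 - 22*z^3 - 48*I*z^3 - 132*z^2 + 24*I*z^2 + 9*z + 144*I*z + 54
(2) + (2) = 4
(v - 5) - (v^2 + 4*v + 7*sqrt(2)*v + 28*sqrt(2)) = -v^2 - 7*sqrt(2)*v - 3*v - 28*sqrt(2) - 5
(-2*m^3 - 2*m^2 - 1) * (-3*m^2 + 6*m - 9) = 6*m^5 - 6*m^4 + 6*m^3 + 21*m^2 - 6*m + 9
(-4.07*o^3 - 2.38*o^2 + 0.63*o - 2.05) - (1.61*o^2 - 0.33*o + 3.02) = -4.07*o^3 - 3.99*o^2 + 0.96*o - 5.07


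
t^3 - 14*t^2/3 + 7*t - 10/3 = (t - 2)*(t - 5/3)*(t - 1)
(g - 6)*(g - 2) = g^2 - 8*g + 12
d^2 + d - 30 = (d - 5)*(d + 6)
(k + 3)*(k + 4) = k^2 + 7*k + 12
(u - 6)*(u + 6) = u^2 - 36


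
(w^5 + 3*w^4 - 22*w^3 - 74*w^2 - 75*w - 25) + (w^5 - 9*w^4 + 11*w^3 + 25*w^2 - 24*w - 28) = 2*w^5 - 6*w^4 - 11*w^3 - 49*w^2 - 99*w - 53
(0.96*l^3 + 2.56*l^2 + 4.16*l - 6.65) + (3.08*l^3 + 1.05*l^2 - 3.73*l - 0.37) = 4.04*l^3 + 3.61*l^2 + 0.43*l - 7.02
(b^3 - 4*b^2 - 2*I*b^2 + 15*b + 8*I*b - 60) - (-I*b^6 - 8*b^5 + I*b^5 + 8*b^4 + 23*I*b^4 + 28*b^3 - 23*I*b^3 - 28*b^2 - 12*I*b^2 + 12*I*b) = I*b^6 + 8*b^5 - I*b^5 - 8*b^4 - 23*I*b^4 - 27*b^3 + 23*I*b^3 + 24*b^2 + 10*I*b^2 + 15*b - 4*I*b - 60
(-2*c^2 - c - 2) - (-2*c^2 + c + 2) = -2*c - 4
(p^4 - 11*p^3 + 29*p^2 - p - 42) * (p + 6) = p^5 - 5*p^4 - 37*p^3 + 173*p^2 - 48*p - 252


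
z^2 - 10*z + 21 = (z - 7)*(z - 3)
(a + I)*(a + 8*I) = a^2 + 9*I*a - 8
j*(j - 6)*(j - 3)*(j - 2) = j^4 - 11*j^3 + 36*j^2 - 36*j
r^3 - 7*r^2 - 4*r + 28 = (r - 7)*(r - 2)*(r + 2)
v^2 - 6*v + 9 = (v - 3)^2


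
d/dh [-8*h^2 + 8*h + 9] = 8 - 16*h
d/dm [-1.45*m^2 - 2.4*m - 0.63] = -2.9*m - 2.4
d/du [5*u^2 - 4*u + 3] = 10*u - 4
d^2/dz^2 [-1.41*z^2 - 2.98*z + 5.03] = -2.82000000000000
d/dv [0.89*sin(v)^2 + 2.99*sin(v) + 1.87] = (1.78*sin(v) + 2.99)*cos(v)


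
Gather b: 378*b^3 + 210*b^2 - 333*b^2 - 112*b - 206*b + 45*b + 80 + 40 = 378*b^3 - 123*b^2 - 273*b + 120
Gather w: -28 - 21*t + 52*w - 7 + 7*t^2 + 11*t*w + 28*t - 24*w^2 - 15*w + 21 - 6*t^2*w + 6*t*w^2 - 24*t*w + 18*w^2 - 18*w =7*t^2 + 7*t + w^2*(6*t - 6) + w*(-6*t^2 - 13*t + 19) - 14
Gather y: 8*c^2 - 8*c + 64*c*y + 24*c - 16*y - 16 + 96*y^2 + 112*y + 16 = 8*c^2 + 16*c + 96*y^2 + y*(64*c + 96)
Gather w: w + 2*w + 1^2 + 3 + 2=3*w + 6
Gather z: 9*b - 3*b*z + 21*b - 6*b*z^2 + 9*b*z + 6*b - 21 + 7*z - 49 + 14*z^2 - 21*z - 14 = 36*b + z^2*(14 - 6*b) + z*(6*b - 14) - 84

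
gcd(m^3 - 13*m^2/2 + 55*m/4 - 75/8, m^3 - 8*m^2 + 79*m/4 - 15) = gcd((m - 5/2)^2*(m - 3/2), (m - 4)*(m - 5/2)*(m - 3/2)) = m^2 - 4*m + 15/4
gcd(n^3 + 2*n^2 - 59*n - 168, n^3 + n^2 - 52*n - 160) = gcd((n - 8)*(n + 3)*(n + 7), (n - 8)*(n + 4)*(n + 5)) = n - 8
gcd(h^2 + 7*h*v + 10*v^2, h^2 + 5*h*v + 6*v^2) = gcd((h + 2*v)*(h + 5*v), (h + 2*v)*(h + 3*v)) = h + 2*v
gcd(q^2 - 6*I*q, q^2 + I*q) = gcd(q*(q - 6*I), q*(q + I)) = q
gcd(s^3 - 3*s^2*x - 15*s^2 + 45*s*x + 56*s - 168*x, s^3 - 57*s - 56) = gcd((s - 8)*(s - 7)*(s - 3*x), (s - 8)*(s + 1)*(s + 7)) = s - 8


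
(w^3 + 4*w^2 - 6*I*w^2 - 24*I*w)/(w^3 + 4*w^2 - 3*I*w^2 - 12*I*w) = (w - 6*I)/(w - 3*I)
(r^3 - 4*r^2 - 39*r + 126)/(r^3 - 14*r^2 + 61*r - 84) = (r + 6)/(r - 4)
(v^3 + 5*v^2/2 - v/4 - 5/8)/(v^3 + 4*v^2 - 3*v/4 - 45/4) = (4*v^2 - 1)/(2*(2*v^2 + 3*v - 9))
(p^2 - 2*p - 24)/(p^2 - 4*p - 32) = (p - 6)/(p - 8)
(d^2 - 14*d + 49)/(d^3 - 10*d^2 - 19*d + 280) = (d - 7)/(d^2 - 3*d - 40)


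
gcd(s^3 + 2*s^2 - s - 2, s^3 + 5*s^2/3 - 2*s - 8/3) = s^2 + 3*s + 2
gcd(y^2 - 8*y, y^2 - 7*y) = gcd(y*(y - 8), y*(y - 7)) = y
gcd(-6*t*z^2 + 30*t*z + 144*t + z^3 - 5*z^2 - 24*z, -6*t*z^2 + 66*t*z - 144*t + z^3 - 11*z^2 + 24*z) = -6*t*z + 48*t + z^2 - 8*z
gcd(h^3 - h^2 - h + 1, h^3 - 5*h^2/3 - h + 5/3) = h^2 - 1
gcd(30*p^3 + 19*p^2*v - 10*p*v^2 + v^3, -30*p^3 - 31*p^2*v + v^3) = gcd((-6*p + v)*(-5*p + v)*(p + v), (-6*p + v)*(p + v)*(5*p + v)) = 6*p^2 + 5*p*v - v^2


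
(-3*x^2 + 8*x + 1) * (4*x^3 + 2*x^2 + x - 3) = -12*x^5 + 26*x^4 + 17*x^3 + 19*x^2 - 23*x - 3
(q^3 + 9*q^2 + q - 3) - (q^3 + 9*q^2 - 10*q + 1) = 11*q - 4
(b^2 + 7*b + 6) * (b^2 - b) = b^4 + 6*b^3 - b^2 - 6*b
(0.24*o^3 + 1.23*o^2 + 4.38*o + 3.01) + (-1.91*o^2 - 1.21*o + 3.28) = 0.24*o^3 - 0.68*o^2 + 3.17*o + 6.29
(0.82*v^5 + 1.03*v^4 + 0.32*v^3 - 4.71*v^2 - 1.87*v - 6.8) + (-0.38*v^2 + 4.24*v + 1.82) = 0.82*v^5 + 1.03*v^4 + 0.32*v^3 - 5.09*v^2 + 2.37*v - 4.98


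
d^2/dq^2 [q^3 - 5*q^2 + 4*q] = 6*q - 10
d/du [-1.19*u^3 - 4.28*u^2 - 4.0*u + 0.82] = -3.57*u^2 - 8.56*u - 4.0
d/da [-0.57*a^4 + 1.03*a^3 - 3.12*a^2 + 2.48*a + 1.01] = -2.28*a^3 + 3.09*a^2 - 6.24*a + 2.48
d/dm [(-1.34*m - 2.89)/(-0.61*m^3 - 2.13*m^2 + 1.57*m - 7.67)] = (-1.6348*m^3 - 8.1429*m^2 - 12.3114*m + 14.8151)/(0.3721*m^6 + 2.5986*m^5 + 2.6215*m^4 + 2.6692*m^3 + 35.1391*m^2 - 24.0838*m + 58.8289)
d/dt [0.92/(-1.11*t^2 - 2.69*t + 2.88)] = (2.0424*t + 2.4748)/(1.11*t^2 + 2.69*t - 2.88)^2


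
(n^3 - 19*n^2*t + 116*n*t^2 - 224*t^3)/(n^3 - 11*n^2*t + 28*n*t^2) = (n - 8*t)/n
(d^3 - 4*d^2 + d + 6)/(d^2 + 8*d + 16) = (d^3 - 4*d^2 + d + 6)/(d^2 + 8*d + 16)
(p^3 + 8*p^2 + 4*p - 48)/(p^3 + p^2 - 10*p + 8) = (p + 6)/(p - 1)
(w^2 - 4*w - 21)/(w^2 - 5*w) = (w^2 - 4*w - 21)/(w*(w - 5))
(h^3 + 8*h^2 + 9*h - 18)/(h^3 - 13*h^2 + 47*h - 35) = (h^2 + 9*h + 18)/(h^2 - 12*h + 35)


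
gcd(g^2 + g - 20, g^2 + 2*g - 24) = g - 4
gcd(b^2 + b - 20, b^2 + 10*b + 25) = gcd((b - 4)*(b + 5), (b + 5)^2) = b + 5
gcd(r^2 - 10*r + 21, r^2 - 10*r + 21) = r^2 - 10*r + 21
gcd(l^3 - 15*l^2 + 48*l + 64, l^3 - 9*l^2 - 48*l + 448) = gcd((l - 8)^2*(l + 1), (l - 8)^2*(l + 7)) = l^2 - 16*l + 64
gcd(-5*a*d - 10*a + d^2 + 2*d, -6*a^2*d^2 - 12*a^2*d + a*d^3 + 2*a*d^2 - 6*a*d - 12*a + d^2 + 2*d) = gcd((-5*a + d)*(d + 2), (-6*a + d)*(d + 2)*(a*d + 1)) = d + 2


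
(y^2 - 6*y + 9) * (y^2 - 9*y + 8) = y^4 - 15*y^3 + 71*y^2 - 129*y + 72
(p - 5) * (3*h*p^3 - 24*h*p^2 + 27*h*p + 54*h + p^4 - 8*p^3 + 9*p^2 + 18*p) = 3*h*p^4 - 39*h*p^3 + 147*h*p^2 - 81*h*p - 270*h + p^5 - 13*p^4 + 49*p^3 - 27*p^2 - 90*p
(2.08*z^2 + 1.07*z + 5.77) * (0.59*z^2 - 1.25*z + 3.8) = 1.2272*z^4 - 1.9687*z^3 + 9.9708*z^2 - 3.1465*z + 21.926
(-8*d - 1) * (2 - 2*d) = 16*d^2 - 14*d - 2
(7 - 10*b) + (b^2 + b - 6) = b^2 - 9*b + 1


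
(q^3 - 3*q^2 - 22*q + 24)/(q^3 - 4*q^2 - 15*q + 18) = (q + 4)/(q + 3)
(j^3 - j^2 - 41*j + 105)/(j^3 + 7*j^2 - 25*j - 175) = (j - 3)/(j + 5)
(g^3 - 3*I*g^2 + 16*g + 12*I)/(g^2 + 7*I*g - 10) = (g^2 - 5*I*g + 6)/(g + 5*I)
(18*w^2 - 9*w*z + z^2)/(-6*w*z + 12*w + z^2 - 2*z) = (-3*w + z)/(z - 2)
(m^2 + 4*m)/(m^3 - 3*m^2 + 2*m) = (m + 4)/(m^2 - 3*m + 2)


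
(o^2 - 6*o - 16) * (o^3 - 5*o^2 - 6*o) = o^5 - 11*o^4 + 8*o^3 + 116*o^2 + 96*o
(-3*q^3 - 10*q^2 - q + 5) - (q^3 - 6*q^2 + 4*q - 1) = -4*q^3 - 4*q^2 - 5*q + 6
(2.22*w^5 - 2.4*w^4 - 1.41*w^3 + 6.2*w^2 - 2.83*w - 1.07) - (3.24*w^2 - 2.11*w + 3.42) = 2.22*w^5 - 2.4*w^4 - 1.41*w^3 + 2.96*w^2 - 0.72*w - 4.49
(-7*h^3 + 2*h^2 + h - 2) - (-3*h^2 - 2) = -7*h^3 + 5*h^2 + h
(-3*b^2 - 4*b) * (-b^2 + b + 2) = 3*b^4 + b^3 - 10*b^2 - 8*b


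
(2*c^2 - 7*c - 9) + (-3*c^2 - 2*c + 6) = -c^2 - 9*c - 3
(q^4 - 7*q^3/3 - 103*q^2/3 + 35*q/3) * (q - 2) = q^5 - 13*q^4/3 - 89*q^3/3 + 241*q^2/3 - 70*q/3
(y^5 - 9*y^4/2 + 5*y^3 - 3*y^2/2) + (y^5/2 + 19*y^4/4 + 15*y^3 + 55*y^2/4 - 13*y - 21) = 3*y^5/2 + y^4/4 + 20*y^3 + 49*y^2/4 - 13*y - 21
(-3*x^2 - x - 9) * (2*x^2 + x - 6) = -6*x^4 - 5*x^3 - x^2 - 3*x + 54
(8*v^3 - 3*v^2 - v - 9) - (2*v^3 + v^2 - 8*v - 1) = 6*v^3 - 4*v^2 + 7*v - 8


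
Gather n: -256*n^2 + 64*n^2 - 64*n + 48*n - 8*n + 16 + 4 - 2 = -192*n^2 - 24*n + 18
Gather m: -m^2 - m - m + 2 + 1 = -m^2 - 2*m + 3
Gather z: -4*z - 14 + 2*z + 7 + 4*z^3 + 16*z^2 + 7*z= 4*z^3 + 16*z^2 + 5*z - 7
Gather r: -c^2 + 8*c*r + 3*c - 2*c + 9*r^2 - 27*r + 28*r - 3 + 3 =-c^2 + c + 9*r^2 + r*(8*c + 1)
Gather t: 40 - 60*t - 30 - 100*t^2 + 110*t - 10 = -100*t^2 + 50*t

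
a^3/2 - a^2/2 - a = a*(a/2 + 1/2)*(a - 2)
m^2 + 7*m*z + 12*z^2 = (m + 3*z)*(m + 4*z)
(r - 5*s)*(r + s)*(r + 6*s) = r^3 + 2*r^2*s - 29*r*s^2 - 30*s^3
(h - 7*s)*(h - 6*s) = h^2 - 13*h*s + 42*s^2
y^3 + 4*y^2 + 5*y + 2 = (y + 1)^2*(y + 2)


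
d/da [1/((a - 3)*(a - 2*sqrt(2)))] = ((3 - a)*(a - 2*sqrt(2))^2 + (-a + 2*sqrt(2))*(a - 3)^2)/((a - 3)^3*(a - 2*sqrt(2))^3)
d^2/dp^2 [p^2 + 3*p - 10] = 2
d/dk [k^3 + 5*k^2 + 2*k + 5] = 3*k^2 + 10*k + 2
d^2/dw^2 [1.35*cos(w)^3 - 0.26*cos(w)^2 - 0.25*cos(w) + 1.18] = -0.7625*cos(w) + 0.52*cos(2*w) - 3.0375*cos(3*w)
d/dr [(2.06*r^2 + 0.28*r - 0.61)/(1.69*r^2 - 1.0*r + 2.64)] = (-2.5332*r^2 + 12.9386*r + 0.1292)/(2.8561*r^4 - 3.38*r^3 + 9.9232*r^2 - 5.28*r + 6.9696)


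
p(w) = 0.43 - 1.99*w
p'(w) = -1.99000000000000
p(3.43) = -6.40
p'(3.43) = -1.99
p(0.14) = 0.15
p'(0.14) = -1.99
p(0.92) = -1.40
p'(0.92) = -1.99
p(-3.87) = 8.13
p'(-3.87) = -1.99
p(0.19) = 0.05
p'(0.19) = -1.99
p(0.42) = -0.41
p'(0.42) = -1.99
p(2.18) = -3.91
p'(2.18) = -1.99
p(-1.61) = 3.63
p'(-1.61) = -1.99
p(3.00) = -5.54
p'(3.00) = -1.99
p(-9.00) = 18.34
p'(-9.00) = -1.99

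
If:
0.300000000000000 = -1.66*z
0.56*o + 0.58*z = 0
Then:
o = 0.19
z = -0.18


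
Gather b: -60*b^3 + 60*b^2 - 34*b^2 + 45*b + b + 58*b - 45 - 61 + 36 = -60*b^3 + 26*b^2 + 104*b - 70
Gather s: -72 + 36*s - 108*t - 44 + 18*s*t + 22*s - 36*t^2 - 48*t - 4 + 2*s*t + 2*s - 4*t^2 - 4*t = s*(20*t + 60) - 40*t^2 - 160*t - 120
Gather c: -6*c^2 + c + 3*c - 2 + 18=-6*c^2 + 4*c + 16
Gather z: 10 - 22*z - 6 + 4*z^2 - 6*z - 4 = 4*z^2 - 28*z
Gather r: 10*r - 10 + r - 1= 11*r - 11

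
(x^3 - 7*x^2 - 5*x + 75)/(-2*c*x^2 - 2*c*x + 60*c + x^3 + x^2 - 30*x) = (x^2 - 2*x - 15)/(-2*c*x - 12*c + x^2 + 6*x)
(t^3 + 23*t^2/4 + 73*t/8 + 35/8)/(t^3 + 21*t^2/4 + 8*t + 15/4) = (t + 7/2)/(t + 3)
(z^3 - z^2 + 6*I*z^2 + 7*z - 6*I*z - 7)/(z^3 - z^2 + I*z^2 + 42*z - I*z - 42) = (z - I)/(z - 6*I)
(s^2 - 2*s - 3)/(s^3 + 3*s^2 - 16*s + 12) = (s^2 - 2*s - 3)/(s^3 + 3*s^2 - 16*s + 12)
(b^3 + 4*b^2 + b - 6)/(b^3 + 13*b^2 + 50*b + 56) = (b^2 + 2*b - 3)/(b^2 + 11*b + 28)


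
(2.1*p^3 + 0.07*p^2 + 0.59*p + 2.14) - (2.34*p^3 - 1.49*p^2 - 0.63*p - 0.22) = -0.24*p^3 + 1.56*p^2 + 1.22*p + 2.36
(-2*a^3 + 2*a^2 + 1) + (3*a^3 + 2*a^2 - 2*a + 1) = a^3 + 4*a^2 - 2*a + 2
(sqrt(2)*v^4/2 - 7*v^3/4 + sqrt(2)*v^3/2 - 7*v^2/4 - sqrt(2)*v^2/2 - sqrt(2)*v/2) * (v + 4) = sqrt(2)*v^5/2 - 7*v^4/4 + 5*sqrt(2)*v^4/2 - 35*v^3/4 + 3*sqrt(2)*v^3/2 - 7*v^2 - 5*sqrt(2)*v^2/2 - 2*sqrt(2)*v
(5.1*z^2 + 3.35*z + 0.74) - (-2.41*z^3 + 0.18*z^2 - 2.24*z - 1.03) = 2.41*z^3 + 4.92*z^2 + 5.59*z + 1.77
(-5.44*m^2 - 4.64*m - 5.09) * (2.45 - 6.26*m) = 34.0544*m^3 + 15.7184*m^2 + 20.4954*m - 12.4705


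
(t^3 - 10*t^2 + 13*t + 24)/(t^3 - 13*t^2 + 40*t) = (t^2 - 2*t - 3)/(t*(t - 5))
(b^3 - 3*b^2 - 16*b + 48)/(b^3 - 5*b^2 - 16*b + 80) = (b - 3)/(b - 5)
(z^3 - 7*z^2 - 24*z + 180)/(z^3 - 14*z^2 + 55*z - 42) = (z^2 - z - 30)/(z^2 - 8*z + 7)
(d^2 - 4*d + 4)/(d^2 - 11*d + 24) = (d^2 - 4*d + 4)/(d^2 - 11*d + 24)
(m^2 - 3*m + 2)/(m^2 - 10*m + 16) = (m - 1)/(m - 8)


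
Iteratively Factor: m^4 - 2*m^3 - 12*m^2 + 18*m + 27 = (m + 1)*(m^3 - 3*m^2 - 9*m + 27) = (m - 3)*(m + 1)*(m^2 - 9) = (m - 3)^2*(m + 1)*(m + 3)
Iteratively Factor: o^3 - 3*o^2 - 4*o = (o)*(o^2 - 3*o - 4) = o*(o - 4)*(o + 1)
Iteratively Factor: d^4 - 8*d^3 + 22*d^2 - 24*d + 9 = (d - 3)*(d^3 - 5*d^2 + 7*d - 3) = (d - 3)^2*(d^2 - 2*d + 1) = (d - 3)^2*(d - 1)*(d - 1)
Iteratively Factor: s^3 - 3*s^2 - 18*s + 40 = (s - 5)*(s^2 + 2*s - 8) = (s - 5)*(s - 2)*(s + 4)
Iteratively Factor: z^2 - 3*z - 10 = (z + 2)*(z - 5)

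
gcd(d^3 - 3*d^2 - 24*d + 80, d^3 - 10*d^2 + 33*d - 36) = d - 4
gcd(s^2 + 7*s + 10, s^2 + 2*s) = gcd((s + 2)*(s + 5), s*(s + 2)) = s + 2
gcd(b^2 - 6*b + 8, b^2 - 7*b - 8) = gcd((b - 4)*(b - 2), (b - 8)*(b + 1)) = 1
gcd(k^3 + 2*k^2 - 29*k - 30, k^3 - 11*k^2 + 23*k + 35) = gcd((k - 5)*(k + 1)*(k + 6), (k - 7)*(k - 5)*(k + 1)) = k^2 - 4*k - 5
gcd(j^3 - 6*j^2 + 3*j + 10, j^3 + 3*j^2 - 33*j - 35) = j^2 - 4*j - 5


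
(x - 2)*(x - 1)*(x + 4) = x^3 + x^2 - 10*x + 8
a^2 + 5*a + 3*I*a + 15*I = (a + 5)*(a + 3*I)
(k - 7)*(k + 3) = k^2 - 4*k - 21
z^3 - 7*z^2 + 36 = (z - 6)*(z - 3)*(z + 2)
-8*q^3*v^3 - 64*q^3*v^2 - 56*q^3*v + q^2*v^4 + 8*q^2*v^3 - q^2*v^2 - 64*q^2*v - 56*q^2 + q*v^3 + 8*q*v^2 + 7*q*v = (-8*q + v)*(v + 7)*(q*v + 1)*(q*v + q)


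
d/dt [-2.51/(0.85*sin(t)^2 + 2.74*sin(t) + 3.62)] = (4.267*sin(t) + 6.8774)*cos(t)/(0.85*sin(t)^2 + 2.74*sin(t) + 3.62)^2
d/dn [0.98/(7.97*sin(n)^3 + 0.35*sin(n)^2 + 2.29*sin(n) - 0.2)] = (-0.686*sin(n) + 11.7159*cos(2*n) - 13.9601)*cos(n)/(7.97*sin(n)^3 + 0.35*sin(n)^2 + 2.29*sin(n) - 0.2)^2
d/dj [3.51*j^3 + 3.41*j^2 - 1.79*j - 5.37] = 10.53*j^2 + 6.82*j - 1.79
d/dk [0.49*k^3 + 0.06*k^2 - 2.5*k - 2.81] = 1.47*k^2 + 0.12*k - 2.5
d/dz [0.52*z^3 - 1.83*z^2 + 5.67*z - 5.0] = 1.56*z^2 - 3.66*z + 5.67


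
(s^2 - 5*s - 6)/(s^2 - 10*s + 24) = (s + 1)/(s - 4)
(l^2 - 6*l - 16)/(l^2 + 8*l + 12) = (l - 8)/(l + 6)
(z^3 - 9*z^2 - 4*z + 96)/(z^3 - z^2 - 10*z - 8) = (z^2 - 5*z - 24)/(z^2 + 3*z + 2)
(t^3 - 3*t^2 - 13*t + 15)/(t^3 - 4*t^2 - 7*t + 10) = (t + 3)/(t + 2)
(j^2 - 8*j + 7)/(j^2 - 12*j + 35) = (j - 1)/(j - 5)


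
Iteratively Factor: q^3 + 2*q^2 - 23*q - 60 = (q + 3)*(q^2 - q - 20) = (q - 5)*(q + 3)*(q + 4)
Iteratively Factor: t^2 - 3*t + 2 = (t - 2)*(t - 1)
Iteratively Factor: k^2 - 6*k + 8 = (k - 2)*(k - 4)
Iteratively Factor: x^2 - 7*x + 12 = (x - 3)*(x - 4)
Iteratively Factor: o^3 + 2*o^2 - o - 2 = (o - 1)*(o^2 + 3*o + 2) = (o - 1)*(o + 1)*(o + 2)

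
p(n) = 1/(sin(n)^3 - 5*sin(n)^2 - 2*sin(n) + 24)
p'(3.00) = -0.00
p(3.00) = 0.04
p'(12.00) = -0.00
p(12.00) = 0.04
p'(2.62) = -0.01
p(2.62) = 0.05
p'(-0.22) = -0.00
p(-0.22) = 0.04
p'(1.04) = 0.01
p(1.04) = 0.05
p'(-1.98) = 0.01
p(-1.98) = 0.05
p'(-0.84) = -0.01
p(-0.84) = 0.04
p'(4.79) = -0.00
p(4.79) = 0.05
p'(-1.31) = -0.01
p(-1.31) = 0.05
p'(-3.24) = -0.01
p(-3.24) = 0.04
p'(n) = (-3*sin(n)^2*cos(n) + 10*sin(n)*cos(n) + 2*cos(n))/(sin(n)^3 - 5*sin(n)^2 - 2*sin(n) + 24)^2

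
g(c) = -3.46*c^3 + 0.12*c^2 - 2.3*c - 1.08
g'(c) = -10.38*c^2 + 0.24*c - 2.3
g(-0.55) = 0.80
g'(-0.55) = -5.57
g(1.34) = -12.27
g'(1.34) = -20.62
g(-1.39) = 11.64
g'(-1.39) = -22.69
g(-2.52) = 60.85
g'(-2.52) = -68.82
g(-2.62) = 68.00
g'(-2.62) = -74.18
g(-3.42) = 146.60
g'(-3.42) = -124.53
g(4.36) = -295.60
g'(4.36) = -198.57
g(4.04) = -236.56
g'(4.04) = -170.75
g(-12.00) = 6022.68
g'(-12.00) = -1499.90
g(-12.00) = 6022.68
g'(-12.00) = -1499.90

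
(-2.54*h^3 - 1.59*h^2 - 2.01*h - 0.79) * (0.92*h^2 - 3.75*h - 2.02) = -2.3368*h^5 + 8.0622*h^4 + 9.2441*h^3 + 10.0225*h^2 + 7.0227*h + 1.5958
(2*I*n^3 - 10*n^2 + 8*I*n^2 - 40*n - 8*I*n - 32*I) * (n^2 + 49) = 2*I*n^5 - 10*n^4 + 8*I*n^4 - 40*n^3 + 90*I*n^3 - 490*n^2 + 360*I*n^2 - 1960*n - 392*I*n - 1568*I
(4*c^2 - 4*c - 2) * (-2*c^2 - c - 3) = -8*c^4 + 4*c^3 - 4*c^2 + 14*c + 6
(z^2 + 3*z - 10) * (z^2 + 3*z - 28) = z^4 + 6*z^3 - 29*z^2 - 114*z + 280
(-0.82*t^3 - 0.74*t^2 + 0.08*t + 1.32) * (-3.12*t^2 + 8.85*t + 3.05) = 2.5584*t^5 - 4.9482*t^4 - 9.2996*t^3 - 5.6674*t^2 + 11.926*t + 4.026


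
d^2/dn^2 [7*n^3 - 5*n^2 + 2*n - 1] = 42*n - 10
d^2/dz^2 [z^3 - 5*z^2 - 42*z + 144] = 6*z - 10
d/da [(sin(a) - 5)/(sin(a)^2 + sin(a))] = (-cos(a) + 10/tan(a) + 5*cos(a)/sin(a)^2)/(sin(a) + 1)^2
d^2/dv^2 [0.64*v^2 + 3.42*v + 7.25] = 1.28000000000000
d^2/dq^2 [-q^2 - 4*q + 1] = -2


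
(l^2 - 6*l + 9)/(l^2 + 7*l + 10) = (l^2 - 6*l + 9)/(l^2 + 7*l + 10)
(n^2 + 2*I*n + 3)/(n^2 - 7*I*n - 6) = (n + 3*I)/(n - 6*I)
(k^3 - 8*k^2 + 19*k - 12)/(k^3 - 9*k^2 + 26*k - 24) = (k - 1)/(k - 2)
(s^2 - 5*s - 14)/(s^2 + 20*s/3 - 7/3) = 3*(s^2 - 5*s - 14)/(3*s^2 + 20*s - 7)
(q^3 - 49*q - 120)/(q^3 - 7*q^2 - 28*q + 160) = (q + 3)/(q - 4)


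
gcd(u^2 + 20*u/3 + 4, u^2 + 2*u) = 1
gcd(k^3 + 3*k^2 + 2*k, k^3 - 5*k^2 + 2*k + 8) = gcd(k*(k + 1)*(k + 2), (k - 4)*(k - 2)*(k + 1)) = k + 1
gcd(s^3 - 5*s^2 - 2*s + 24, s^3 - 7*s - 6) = s^2 - s - 6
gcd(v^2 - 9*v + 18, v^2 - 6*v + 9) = v - 3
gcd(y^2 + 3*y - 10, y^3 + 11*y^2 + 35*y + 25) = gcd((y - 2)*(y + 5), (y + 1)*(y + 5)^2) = y + 5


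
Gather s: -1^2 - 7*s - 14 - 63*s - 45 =-70*s - 60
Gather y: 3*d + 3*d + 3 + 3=6*d + 6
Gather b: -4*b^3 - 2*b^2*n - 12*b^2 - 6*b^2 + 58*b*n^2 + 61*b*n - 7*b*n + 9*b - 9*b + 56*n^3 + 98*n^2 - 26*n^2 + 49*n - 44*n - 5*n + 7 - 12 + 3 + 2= -4*b^3 + b^2*(-2*n - 18) + b*(58*n^2 + 54*n) + 56*n^3 + 72*n^2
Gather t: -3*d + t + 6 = -3*d + t + 6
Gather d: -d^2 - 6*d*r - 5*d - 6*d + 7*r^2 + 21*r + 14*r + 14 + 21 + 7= -d^2 + d*(-6*r - 11) + 7*r^2 + 35*r + 42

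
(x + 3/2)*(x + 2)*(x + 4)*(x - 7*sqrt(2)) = x^4 - 7*sqrt(2)*x^3 + 15*x^3/2 - 105*sqrt(2)*x^2/2 + 17*x^2 - 119*sqrt(2)*x + 12*x - 84*sqrt(2)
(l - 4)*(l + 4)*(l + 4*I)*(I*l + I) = I*l^4 - 4*l^3 + I*l^3 - 4*l^2 - 16*I*l^2 + 64*l - 16*I*l + 64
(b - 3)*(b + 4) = b^2 + b - 12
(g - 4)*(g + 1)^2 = g^3 - 2*g^2 - 7*g - 4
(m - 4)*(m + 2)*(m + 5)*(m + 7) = m^4 + 10*m^3 + 3*m^2 - 166*m - 280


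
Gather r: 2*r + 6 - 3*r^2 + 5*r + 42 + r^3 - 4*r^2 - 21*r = r^3 - 7*r^2 - 14*r + 48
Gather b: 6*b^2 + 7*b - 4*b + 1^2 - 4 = 6*b^2 + 3*b - 3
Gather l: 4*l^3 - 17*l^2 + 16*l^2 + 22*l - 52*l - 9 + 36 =4*l^3 - l^2 - 30*l + 27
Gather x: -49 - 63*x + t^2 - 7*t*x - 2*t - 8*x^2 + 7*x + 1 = t^2 - 2*t - 8*x^2 + x*(-7*t - 56) - 48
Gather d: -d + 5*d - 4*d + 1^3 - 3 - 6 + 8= 0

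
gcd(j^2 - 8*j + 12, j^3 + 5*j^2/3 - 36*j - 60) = j - 6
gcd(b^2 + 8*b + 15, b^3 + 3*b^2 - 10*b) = b + 5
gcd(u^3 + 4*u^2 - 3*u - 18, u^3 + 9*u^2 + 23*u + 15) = u + 3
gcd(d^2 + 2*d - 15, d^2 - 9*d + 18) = d - 3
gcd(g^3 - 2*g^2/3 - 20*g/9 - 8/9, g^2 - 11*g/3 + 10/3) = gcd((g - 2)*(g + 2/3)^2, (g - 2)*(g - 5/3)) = g - 2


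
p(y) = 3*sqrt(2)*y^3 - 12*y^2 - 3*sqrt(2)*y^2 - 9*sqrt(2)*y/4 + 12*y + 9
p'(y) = 9*sqrt(2)*y^2 - 24*y - 6*sqrt(2)*y - 9*sqrt(2)/4 + 12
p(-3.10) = -300.82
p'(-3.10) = 231.84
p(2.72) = -1.81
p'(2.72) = 14.62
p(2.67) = -2.49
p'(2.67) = 12.82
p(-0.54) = -1.17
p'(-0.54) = 30.07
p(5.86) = 356.65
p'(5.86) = 255.53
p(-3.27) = -341.86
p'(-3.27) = 251.14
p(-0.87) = -13.76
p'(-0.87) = 46.71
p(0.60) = 9.36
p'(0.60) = -6.09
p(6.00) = 393.58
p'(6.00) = 272.11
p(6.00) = 393.58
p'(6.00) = 272.11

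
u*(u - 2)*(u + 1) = u^3 - u^2 - 2*u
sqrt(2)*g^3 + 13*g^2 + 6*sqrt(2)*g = g*(g + 6*sqrt(2))*(sqrt(2)*g + 1)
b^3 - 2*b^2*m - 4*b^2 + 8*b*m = b*(b - 4)*(b - 2*m)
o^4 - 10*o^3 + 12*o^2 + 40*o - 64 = (o - 8)*(o - 2)^2*(o + 2)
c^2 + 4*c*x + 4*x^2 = (c + 2*x)^2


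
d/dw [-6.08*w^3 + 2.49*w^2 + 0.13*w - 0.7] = -18.24*w^2 + 4.98*w + 0.13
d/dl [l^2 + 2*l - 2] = 2*l + 2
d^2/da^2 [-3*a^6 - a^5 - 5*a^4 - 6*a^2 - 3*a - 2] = -90*a^4 - 20*a^3 - 60*a^2 - 12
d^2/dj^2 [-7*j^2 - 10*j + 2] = -14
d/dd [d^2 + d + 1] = 2*d + 1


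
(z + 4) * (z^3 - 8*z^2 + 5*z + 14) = z^4 - 4*z^3 - 27*z^2 + 34*z + 56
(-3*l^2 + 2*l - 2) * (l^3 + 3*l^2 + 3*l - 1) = -3*l^5 - 7*l^4 - 5*l^3 + 3*l^2 - 8*l + 2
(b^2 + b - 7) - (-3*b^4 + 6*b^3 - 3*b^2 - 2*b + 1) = 3*b^4 - 6*b^3 + 4*b^2 + 3*b - 8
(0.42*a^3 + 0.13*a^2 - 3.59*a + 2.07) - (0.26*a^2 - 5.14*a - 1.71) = 0.42*a^3 - 0.13*a^2 + 1.55*a + 3.78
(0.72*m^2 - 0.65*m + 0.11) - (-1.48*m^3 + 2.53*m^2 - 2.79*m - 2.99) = 1.48*m^3 - 1.81*m^2 + 2.14*m + 3.1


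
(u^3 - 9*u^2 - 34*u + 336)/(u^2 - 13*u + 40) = (u^2 - u - 42)/(u - 5)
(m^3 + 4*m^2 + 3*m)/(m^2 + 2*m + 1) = m*(m + 3)/(m + 1)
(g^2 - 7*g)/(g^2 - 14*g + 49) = g/(g - 7)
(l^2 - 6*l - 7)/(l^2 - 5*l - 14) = (l + 1)/(l + 2)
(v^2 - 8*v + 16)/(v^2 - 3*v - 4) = (v - 4)/(v + 1)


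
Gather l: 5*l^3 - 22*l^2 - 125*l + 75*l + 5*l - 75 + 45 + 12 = 5*l^3 - 22*l^2 - 45*l - 18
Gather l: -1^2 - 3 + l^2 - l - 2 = l^2 - l - 6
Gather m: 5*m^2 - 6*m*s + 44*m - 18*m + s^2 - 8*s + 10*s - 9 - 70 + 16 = 5*m^2 + m*(26 - 6*s) + s^2 + 2*s - 63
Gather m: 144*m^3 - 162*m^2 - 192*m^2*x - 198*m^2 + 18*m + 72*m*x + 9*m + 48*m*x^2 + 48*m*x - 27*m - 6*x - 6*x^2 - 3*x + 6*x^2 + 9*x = 144*m^3 + m^2*(-192*x - 360) + m*(48*x^2 + 120*x)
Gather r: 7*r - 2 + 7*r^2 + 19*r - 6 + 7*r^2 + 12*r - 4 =14*r^2 + 38*r - 12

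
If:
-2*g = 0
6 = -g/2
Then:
No Solution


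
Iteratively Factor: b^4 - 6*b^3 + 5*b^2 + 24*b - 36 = (b - 3)*(b^3 - 3*b^2 - 4*b + 12) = (b - 3)^2*(b^2 - 4) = (b - 3)^2*(b - 2)*(b + 2)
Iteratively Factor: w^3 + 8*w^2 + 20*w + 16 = (w + 2)*(w^2 + 6*w + 8) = (w + 2)*(w + 4)*(w + 2)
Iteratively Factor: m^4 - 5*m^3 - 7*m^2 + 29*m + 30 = (m + 1)*(m^3 - 6*m^2 - m + 30) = (m + 1)*(m + 2)*(m^2 - 8*m + 15) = (m - 5)*(m + 1)*(m + 2)*(m - 3)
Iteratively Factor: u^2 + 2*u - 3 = (u - 1)*(u + 3)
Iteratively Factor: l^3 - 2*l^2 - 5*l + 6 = (l + 2)*(l^2 - 4*l + 3) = (l - 1)*(l + 2)*(l - 3)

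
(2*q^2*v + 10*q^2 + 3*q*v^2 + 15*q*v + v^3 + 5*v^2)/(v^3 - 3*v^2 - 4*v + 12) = (2*q^2*v + 10*q^2 + 3*q*v^2 + 15*q*v + v^3 + 5*v^2)/(v^3 - 3*v^2 - 4*v + 12)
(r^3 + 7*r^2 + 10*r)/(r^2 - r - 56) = r*(r^2 + 7*r + 10)/(r^2 - r - 56)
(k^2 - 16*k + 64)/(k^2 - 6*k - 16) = (k - 8)/(k + 2)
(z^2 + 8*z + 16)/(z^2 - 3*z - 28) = (z + 4)/(z - 7)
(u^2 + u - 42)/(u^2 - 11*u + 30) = (u + 7)/(u - 5)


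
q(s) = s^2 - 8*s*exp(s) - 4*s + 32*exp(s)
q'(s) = -8*s*exp(s) + 2*s + 24*exp(s) - 4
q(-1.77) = 18.08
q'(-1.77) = -1.04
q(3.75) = 84.10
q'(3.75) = -251.63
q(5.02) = -1230.40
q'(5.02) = -2440.77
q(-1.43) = 18.16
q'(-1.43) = 1.62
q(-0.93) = 20.15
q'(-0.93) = 6.54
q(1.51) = 86.41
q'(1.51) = 52.98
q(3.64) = 108.39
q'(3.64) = -191.75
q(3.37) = 144.43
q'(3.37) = -83.33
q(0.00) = 32.00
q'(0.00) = 20.00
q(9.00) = -324078.36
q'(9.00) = -388934.03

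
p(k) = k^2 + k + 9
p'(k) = 2*k + 1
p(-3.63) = 18.55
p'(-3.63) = -6.26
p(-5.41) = 32.86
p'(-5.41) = -9.82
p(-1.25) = 9.31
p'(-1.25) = -1.50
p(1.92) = 14.61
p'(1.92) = 4.84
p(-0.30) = 8.79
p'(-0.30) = 0.40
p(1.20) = 11.64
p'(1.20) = 3.40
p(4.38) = 32.56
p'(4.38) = 9.76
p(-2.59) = 13.12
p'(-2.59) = -4.18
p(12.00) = 165.00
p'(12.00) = 25.00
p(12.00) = 165.00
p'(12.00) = 25.00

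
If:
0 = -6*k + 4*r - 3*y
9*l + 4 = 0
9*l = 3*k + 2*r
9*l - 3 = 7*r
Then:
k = -2/3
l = -4/9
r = -1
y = 0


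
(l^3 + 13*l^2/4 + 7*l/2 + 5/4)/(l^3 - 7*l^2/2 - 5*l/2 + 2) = (4*l^2 + 9*l + 5)/(2*(2*l^2 - 9*l + 4))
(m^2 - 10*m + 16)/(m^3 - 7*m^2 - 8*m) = (m - 2)/(m*(m + 1))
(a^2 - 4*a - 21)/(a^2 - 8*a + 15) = (a^2 - 4*a - 21)/(a^2 - 8*a + 15)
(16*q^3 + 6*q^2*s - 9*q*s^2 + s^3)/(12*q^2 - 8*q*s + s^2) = (8*q^2 + 7*q*s - s^2)/(6*q - s)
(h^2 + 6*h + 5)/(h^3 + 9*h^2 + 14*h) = (h^2 + 6*h + 5)/(h*(h^2 + 9*h + 14))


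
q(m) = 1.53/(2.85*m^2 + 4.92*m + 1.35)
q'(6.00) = -0.00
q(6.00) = 0.01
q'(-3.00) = 0.12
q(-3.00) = 0.12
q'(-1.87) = 1.96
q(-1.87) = 0.72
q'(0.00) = -4.13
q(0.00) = 1.13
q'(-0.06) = -6.17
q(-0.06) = 1.44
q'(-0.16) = -15.17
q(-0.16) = 2.41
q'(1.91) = -0.05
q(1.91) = 0.07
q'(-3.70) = 0.05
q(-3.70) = 0.07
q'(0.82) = -0.28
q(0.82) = 0.21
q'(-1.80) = 2.74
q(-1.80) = 0.89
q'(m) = 1.53*(-5.7*m - 4.92)/(2.85*m^2 + 4.92*m + 1.35)^2 = (-8.721*m - 7.5276)/(2.85*m^2 + 4.92*m + 1.35)^2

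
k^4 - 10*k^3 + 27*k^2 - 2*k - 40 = (k - 5)*(k - 4)*(k - 2)*(k + 1)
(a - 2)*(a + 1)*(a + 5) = a^3 + 4*a^2 - 7*a - 10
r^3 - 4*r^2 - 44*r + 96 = (r - 8)*(r - 2)*(r + 6)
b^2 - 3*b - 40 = (b - 8)*(b + 5)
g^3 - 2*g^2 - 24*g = g*(g - 6)*(g + 4)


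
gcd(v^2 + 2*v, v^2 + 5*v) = v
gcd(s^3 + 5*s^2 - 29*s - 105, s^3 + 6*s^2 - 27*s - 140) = s^2 + 2*s - 35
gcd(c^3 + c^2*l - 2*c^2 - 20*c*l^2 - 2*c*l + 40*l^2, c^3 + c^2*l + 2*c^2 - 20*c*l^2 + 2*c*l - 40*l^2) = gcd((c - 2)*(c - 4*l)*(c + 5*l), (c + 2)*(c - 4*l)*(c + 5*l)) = c^2 + c*l - 20*l^2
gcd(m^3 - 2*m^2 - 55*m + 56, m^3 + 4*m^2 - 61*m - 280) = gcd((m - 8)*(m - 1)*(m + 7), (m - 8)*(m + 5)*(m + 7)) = m^2 - m - 56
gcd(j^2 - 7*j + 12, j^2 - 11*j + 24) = j - 3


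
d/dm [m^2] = 2*m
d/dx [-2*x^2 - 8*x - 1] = -4*x - 8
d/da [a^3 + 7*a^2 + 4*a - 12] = 3*a^2 + 14*a + 4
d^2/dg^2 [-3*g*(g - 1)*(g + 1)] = -18*g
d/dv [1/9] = 0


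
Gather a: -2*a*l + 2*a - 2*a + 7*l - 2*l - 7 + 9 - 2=-2*a*l + 5*l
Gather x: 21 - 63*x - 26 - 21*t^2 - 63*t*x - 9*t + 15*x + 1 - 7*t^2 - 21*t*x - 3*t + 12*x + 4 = -28*t^2 - 12*t + x*(-84*t - 36)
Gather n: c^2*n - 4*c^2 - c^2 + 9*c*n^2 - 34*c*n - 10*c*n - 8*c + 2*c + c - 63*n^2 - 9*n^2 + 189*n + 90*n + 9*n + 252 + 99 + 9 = -5*c^2 - 5*c + n^2*(9*c - 72) + n*(c^2 - 44*c + 288) + 360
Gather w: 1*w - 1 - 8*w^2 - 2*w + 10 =-8*w^2 - w + 9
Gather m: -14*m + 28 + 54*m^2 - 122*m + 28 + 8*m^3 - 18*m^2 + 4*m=8*m^3 + 36*m^2 - 132*m + 56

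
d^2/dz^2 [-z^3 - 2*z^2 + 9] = -6*z - 4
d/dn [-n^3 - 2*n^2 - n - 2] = -3*n^2 - 4*n - 1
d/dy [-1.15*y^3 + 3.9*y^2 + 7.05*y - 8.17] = -3.45*y^2 + 7.8*y + 7.05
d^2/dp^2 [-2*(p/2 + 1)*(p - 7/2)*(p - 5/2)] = 8 - 6*p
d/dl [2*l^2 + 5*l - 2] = 4*l + 5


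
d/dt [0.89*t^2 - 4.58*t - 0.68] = 1.78*t - 4.58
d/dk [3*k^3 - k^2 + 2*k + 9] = 9*k^2 - 2*k + 2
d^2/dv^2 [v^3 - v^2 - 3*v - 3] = 6*v - 2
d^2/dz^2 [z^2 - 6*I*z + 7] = 2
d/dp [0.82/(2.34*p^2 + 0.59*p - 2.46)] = (-3.8376*p - 0.4838)/(2.34*p^2 + 0.59*p - 2.46)^2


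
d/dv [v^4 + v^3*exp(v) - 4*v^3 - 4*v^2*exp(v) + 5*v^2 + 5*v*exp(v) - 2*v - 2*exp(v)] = v^3*exp(v) + 4*v^3 - v^2*exp(v) - 12*v^2 - 3*v*exp(v) + 10*v + 3*exp(v) - 2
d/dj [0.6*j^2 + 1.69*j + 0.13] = 1.2*j + 1.69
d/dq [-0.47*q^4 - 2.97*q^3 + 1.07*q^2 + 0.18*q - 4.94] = -1.88*q^3 - 8.91*q^2 + 2.14*q + 0.18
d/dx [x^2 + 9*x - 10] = 2*x + 9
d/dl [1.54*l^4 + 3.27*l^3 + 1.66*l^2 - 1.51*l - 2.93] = 6.16*l^3 + 9.81*l^2 + 3.32*l - 1.51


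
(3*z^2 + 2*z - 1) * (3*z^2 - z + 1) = 9*z^4 + 3*z^3 - 2*z^2 + 3*z - 1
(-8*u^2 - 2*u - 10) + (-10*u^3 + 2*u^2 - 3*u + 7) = -10*u^3 - 6*u^2 - 5*u - 3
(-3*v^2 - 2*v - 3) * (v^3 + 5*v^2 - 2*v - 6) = -3*v^5 - 17*v^4 - 7*v^3 + 7*v^2 + 18*v + 18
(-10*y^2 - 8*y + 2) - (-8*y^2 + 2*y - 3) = -2*y^2 - 10*y + 5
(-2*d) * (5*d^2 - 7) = -10*d^3 + 14*d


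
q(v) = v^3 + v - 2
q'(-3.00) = 28.00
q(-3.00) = -32.00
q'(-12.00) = 433.00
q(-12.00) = -1742.00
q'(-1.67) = 9.37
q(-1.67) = -8.33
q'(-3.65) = 40.97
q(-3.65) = -54.28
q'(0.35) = 1.37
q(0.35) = -1.61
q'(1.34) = 6.39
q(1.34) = 1.75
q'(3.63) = 40.53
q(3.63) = 49.46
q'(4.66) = 66.15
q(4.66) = 103.85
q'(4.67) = 66.43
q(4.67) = 104.52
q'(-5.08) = 78.42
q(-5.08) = -138.18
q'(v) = 3*v^2 + 1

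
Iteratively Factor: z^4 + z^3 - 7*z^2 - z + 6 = (z + 3)*(z^3 - 2*z^2 - z + 2) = (z - 1)*(z + 3)*(z^2 - z - 2) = (z - 2)*(z - 1)*(z + 3)*(z + 1)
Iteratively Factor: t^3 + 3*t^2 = (t)*(t^2 + 3*t) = t^2*(t + 3)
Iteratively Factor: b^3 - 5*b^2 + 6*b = (b - 3)*(b^2 - 2*b) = (b - 3)*(b - 2)*(b)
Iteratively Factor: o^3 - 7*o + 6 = (o - 1)*(o^2 + o - 6) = (o - 2)*(o - 1)*(o + 3)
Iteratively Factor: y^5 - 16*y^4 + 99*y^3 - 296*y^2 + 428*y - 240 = (y - 5)*(y^4 - 11*y^3 + 44*y^2 - 76*y + 48) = (y - 5)*(y - 3)*(y^3 - 8*y^2 + 20*y - 16) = (y - 5)*(y - 4)*(y - 3)*(y^2 - 4*y + 4) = (y - 5)*(y - 4)*(y - 3)*(y - 2)*(y - 2)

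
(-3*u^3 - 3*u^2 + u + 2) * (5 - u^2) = 3*u^5 + 3*u^4 - 16*u^3 - 17*u^2 + 5*u + 10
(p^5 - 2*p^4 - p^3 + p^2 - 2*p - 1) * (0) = 0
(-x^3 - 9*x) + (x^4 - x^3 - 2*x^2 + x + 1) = x^4 - 2*x^3 - 2*x^2 - 8*x + 1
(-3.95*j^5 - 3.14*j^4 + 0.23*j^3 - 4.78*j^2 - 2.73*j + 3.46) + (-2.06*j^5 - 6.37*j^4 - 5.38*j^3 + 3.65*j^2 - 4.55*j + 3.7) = -6.01*j^5 - 9.51*j^4 - 5.15*j^3 - 1.13*j^2 - 7.28*j + 7.16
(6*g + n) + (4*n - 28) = 6*g + 5*n - 28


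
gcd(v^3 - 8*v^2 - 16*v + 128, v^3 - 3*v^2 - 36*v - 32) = v^2 - 4*v - 32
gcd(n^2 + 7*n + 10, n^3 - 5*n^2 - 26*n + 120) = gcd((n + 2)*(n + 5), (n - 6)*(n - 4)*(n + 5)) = n + 5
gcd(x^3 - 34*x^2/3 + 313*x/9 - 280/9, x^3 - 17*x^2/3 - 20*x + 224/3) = x^2 - 29*x/3 + 56/3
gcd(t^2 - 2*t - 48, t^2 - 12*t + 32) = t - 8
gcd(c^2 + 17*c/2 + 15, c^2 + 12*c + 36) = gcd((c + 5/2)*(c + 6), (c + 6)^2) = c + 6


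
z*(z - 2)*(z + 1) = z^3 - z^2 - 2*z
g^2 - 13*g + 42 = (g - 7)*(g - 6)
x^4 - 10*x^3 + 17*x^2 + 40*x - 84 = (x - 7)*(x - 3)*(x - 2)*(x + 2)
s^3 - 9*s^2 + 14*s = s*(s - 7)*(s - 2)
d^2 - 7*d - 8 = (d - 8)*(d + 1)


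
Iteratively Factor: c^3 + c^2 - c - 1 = (c - 1)*(c^2 + 2*c + 1) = (c - 1)*(c + 1)*(c + 1)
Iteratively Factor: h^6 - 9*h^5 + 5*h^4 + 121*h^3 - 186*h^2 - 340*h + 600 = (h + 2)*(h^5 - 11*h^4 + 27*h^3 + 67*h^2 - 320*h + 300) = (h - 5)*(h + 2)*(h^4 - 6*h^3 - 3*h^2 + 52*h - 60) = (h - 5)*(h - 2)*(h + 2)*(h^3 - 4*h^2 - 11*h + 30) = (h - 5)*(h - 2)^2*(h + 2)*(h^2 - 2*h - 15) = (h - 5)*(h - 2)^2*(h + 2)*(h + 3)*(h - 5)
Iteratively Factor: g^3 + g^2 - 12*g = (g - 3)*(g^2 + 4*g) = (g - 3)*(g + 4)*(g)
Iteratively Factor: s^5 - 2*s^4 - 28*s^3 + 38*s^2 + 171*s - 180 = (s - 1)*(s^4 - s^3 - 29*s^2 + 9*s + 180) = (s - 1)*(s + 4)*(s^3 - 5*s^2 - 9*s + 45) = (s - 1)*(s + 3)*(s + 4)*(s^2 - 8*s + 15) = (s - 5)*(s - 1)*(s + 3)*(s + 4)*(s - 3)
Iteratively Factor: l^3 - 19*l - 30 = (l - 5)*(l^2 + 5*l + 6) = (l - 5)*(l + 2)*(l + 3)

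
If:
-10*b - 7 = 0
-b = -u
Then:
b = -7/10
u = -7/10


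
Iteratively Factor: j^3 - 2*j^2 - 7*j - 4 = (j + 1)*(j^2 - 3*j - 4) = (j - 4)*(j + 1)*(j + 1)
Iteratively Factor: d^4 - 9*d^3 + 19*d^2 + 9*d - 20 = (d - 5)*(d^3 - 4*d^2 - d + 4) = (d - 5)*(d + 1)*(d^2 - 5*d + 4) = (d - 5)*(d - 4)*(d + 1)*(d - 1)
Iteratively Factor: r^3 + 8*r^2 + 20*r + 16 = (r + 2)*(r^2 + 6*r + 8) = (r + 2)^2*(r + 4)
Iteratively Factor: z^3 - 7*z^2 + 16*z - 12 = (z - 3)*(z^2 - 4*z + 4) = (z - 3)*(z - 2)*(z - 2)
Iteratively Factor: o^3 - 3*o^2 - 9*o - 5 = (o + 1)*(o^2 - 4*o - 5) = (o + 1)^2*(o - 5)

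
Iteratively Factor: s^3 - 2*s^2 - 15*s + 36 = (s - 3)*(s^2 + s - 12) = (s - 3)^2*(s + 4)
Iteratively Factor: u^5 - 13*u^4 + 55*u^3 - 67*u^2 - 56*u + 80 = (u - 1)*(u^4 - 12*u^3 + 43*u^2 - 24*u - 80) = (u - 5)*(u - 1)*(u^3 - 7*u^2 + 8*u + 16) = (u - 5)*(u - 4)*(u - 1)*(u^2 - 3*u - 4) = (u - 5)*(u - 4)^2*(u - 1)*(u + 1)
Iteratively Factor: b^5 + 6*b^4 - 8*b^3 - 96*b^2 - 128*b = (b - 4)*(b^4 + 10*b^3 + 32*b^2 + 32*b) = b*(b - 4)*(b^3 + 10*b^2 + 32*b + 32) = b*(b - 4)*(b + 4)*(b^2 + 6*b + 8) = b*(b - 4)*(b + 2)*(b + 4)*(b + 4)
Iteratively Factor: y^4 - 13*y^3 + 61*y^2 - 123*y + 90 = (y - 3)*(y^3 - 10*y^2 + 31*y - 30) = (y - 3)*(y - 2)*(y^2 - 8*y + 15) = (y - 3)^2*(y - 2)*(y - 5)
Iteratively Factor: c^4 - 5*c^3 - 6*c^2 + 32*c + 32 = (c + 2)*(c^3 - 7*c^2 + 8*c + 16) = (c - 4)*(c + 2)*(c^2 - 3*c - 4) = (c - 4)*(c + 1)*(c + 2)*(c - 4)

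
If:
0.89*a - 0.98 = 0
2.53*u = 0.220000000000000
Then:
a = 1.10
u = 0.09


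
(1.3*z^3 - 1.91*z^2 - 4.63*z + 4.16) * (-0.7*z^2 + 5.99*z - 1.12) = -0.91*z^5 + 9.124*z^4 - 9.6559*z^3 - 28.5065*z^2 + 30.104*z - 4.6592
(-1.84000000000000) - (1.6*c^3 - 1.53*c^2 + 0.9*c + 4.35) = -1.6*c^3 + 1.53*c^2 - 0.9*c - 6.19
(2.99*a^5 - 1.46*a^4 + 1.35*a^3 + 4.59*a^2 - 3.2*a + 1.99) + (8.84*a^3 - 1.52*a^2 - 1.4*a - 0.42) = 2.99*a^5 - 1.46*a^4 + 10.19*a^3 + 3.07*a^2 - 4.6*a + 1.57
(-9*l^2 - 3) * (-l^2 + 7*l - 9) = 9*l^4 - 63*l^3 + 84*l^2 - 21*l + 27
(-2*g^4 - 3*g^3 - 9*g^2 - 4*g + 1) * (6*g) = -12*g^5 - 18*g^4 - 54*g^3 - 24*g^2 + 6*g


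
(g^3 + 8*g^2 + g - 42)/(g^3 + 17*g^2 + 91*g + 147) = (g - 2)/(g + 7)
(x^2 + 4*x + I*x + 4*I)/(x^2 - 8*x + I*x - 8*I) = (x + 4)/(x - 8)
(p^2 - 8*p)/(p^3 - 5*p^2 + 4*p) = (p - 8)/(p^2 - 5*p + 4)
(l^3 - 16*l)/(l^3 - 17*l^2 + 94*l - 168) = l*(l + 4)/(l^2 - 13*l + 42)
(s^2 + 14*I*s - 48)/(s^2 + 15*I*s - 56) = (s + 6*I)/(s + 7*I)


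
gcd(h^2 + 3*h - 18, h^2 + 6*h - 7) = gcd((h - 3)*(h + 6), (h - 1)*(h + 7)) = 1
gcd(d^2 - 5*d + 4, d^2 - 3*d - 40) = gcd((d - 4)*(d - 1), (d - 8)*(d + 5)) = 1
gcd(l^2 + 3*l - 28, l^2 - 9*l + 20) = l - 4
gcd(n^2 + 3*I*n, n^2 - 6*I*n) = n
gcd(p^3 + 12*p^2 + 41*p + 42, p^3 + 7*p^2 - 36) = p + 3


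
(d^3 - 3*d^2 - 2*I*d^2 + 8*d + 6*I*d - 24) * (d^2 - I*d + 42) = d^5 - 3*d^4 - 3*I*d^4 + 48*d^3 + 9*I*d^3 - 144*d^2 - 92*I*d^2 + 336*d + 276*I*d - 1008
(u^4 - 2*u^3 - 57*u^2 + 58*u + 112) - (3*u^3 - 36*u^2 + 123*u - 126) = u^4 - 5*u^3 - 21*u^2 - 65*u + 238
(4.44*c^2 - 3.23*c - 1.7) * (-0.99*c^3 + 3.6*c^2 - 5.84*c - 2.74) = -4.3956*c^5 + 19.1817*c^4 - 35.8746*c^3 + 0.577599999999997*c^2 + 18.7782*c + 4.658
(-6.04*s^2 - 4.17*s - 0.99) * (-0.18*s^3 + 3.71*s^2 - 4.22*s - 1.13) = 1.0872*s^5 - 21.6578*s^4 + 10.1963*s^3 + 20.7497*s^2 + 8.8899*s + 1.1187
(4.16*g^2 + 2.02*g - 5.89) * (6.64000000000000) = 27.6224*g^2 + 13.4128*g - 39.1096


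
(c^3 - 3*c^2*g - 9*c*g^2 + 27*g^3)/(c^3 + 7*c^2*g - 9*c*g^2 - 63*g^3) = (c - 3*g)/(c + 7*g)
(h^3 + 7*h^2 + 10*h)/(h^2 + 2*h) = h + 5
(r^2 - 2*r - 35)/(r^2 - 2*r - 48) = (-r^2 + 2*r + 35)/(-r^2 + 2*r + 48)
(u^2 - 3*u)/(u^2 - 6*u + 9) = u/(u - 3)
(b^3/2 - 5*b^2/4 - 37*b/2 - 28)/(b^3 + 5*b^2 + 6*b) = (2*b^2 - 9*b - 56)/(4*b*(b + 3))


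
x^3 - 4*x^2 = x^2*(x - 4)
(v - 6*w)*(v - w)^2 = v^3 - 8*v^2*w + 13*v*w^2 - 6*w^3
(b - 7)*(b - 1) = b^2 - 8*b + 7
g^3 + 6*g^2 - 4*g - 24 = (g - 2)*(g + 2)*(g + 6)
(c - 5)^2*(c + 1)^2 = c^4 - 8*c^3 + 6*c^2 + 40*c + 25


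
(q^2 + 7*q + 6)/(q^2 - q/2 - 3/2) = 2*(q + 6)/(2*q - 3)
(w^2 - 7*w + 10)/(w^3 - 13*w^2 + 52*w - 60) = 1/(w - 6)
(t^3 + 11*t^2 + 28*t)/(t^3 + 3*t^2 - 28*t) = (t + 4)/(t - 4)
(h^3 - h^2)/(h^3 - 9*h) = h*(h - 1)/(h^2 - 9)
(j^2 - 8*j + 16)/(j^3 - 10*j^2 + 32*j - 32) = 1/(j - 2)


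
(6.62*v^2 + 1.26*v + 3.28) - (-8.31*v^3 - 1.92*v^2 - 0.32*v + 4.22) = 8.31*v^3 + 8.54*v^2 + 1.58*v - 0.94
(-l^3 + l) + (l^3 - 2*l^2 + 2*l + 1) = -2*l^2 + 3*l + 1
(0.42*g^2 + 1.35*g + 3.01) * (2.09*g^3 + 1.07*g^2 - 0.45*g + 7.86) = 0.8778*g^5 + 3.2709*g^4 + 7.5464*g^3 + 5.9144*g^2 + 9.2565*g + 23.6586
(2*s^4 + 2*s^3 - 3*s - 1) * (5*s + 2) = 10*s^5 + 14*s^4 + 4*s^3 - 15*s^2 - 11*s - 2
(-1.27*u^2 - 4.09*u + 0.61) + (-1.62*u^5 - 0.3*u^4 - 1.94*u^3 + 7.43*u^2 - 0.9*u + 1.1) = -1.62*u^5 - 0.3*u^4 - 1.94*u^3 + 6.16*u^2 - 4.99*u + 1.71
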